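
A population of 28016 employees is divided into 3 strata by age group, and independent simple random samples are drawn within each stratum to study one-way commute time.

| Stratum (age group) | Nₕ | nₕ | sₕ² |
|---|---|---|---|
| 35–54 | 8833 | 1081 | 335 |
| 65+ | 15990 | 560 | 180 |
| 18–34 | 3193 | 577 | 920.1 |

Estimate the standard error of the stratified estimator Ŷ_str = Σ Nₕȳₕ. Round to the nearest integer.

10670

Var(Ŷ_str) = Σₕ Nₕ²(1 − fₕ)sₕ²/nₕ.
35–54: 8833²·(1 − 1081/8833)·335/1081 = 2.1219791 × 10^7.
65+: 15990²·(1 − 560/15990)·180/560 = 7.9304689 × 10^7.
18–34: 3193²·(1 − 577/3193)·920.1/577 = 1.3319744 × 10^7.
Sum = 1.1384422 × 10^8.
SE = √(1.1384422 × 10^8) = 10670.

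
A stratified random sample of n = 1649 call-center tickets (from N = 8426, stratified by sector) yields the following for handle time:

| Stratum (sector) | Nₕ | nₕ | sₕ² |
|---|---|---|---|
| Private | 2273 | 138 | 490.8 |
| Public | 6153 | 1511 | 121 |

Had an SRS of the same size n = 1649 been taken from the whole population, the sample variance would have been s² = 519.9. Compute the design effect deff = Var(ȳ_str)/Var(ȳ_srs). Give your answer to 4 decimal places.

1.0857

Var(ȳ_str) = Σ Wₕ²(1−fₕ)sₕ²/nₕ with Wₕ = Nₕ/8426:
  Private: (2273/8426)²·(1−138/2273)·490.8/138 = 0.24309715
  Public: (6153/8426)²·(1−1511/6153)·121/1511 = 0.032215884
  → Var(ȳ_str) = 0.27531303.
Var(ȳ_srs) = (1 − 1649/8426)·519.9/1649 = 0.25358011.
deff = 0.27531303 / 0.25358011 = 1.0857.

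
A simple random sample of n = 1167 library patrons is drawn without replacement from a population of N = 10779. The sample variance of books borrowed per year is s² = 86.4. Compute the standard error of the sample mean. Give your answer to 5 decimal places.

0.25694

Under SRS without replacement, Var(ȳ) = (1 − f)·s²/n with f = n/N = 1167/10779 = 0.10826607.
Var(ȳ) = (1 − 0.10826607)·86.4/1167 = 0.89173393·0.07403599 = 0.066020404.
SE(ȳ) = √(0.066020404) = 0.25694.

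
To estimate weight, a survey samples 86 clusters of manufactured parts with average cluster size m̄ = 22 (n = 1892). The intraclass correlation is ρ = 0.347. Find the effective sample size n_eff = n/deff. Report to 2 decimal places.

deff = 1 + (22 − 1)·0.347 = 1 + 7.287 = 8.287.
n_eff = 1892 / 8.287 = 228.31.

228.31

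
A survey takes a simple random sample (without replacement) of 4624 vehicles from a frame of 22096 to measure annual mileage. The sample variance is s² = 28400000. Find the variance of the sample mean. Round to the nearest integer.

Under SRS without replacement, Var(ȳ) = (1 − f)·s²/n with f = n/N = 4624/22096 = 0.20926865.
Var(ȳ) = (1 − 0.20926865)·28400000/4624 = 0.79073135·6141.8685 = 4856.568.

4857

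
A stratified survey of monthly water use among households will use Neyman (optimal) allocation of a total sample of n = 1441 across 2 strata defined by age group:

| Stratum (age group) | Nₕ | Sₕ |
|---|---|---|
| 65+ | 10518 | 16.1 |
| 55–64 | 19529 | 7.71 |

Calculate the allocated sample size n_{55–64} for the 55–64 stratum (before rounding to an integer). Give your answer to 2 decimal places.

Neyman allocation: nₕ = n·NₕSₕ / Σⱼ NⱼSⱼ.
Σ NⱼSⱼ = 10518·16.1 + 19529·7.71 = 319908.39.
n_{55–64} = 1441·19529·7.71 / 319908.39 = 678.22.

678.22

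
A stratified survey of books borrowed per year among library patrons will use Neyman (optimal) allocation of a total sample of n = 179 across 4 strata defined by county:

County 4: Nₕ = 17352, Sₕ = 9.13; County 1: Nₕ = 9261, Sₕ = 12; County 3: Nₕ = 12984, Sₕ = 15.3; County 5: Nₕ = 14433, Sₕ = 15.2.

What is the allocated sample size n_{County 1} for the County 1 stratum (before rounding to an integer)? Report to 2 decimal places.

28.93

Neyman allocation: nₕ = n·NₕSₕ / Σⱼ NⱼSⱼ.
Σ NⱼSⱼ = 17352·9.13 + 9261·12 + 12984·15.3 + 14433·15.2 = 687592.56.
n_{County 1} = 179·9261·12 / 687592.56 = 28.93.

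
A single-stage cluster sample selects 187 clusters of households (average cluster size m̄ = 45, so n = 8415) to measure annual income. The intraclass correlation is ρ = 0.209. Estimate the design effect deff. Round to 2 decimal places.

10.20

deff = 1 + (45 − 1)·0.209 = 1 + 9.196 = 10.196.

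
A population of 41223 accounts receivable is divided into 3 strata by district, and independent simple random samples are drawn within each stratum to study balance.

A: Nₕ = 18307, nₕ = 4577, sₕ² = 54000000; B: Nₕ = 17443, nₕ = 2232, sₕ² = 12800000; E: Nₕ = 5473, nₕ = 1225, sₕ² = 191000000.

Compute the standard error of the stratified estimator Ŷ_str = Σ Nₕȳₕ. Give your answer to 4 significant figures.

Var(Ŷ_str) = Σₕ Nₕ²(1 − fₕ)sₕ²/nₕ.
A: 18307²·(1 − 4577/18307)·54000000/4577 = 2.965518 × 10^12.
B: 17443²·(1 − 2232/17443)·12800000/2232 = 1.5215798 × 10^12.
E: 5473²·(1 − 1225/5473)·191000000/1225 = 3.6249935 × 10^12.
Sum = 8.1120913 × 10^12.
SE = √(8.1120913 × 10^12) = 2.848 × 10^6.

2.848 × 10^6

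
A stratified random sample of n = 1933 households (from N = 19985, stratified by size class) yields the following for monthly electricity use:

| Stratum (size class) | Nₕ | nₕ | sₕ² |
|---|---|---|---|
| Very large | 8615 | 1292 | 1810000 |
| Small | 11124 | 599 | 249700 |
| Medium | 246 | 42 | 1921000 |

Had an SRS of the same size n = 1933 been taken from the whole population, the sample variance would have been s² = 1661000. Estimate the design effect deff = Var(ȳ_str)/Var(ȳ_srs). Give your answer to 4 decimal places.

Var(ȳ_str) = Σ Wₕ²(1−fₕ)sₕ²/nₕ with Wₕ = Nₕ/19985:
  Very large: (8615/19985)²·(1−1292/8615)·1810000/1292 = 221.28505
  Small: (11124/19985)²·(1−599/11124)·249700/599 = 122.19868
  Medium: (246/19985)²·(1−42/246)·1921000/42 = 5.7469186
  → Var(ȳ_str) = 349.23065.
Var(ȳ_srs) = (1 − 1933/19985)·1661000/1933 = 776.17375.
deff = 349.23065 / 776.17375 = 0.4499.

0.4499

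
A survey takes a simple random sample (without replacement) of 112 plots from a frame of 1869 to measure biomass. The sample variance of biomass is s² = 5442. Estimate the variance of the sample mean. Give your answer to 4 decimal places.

Under SRS without replacement, Var(ȳ) = (1 − f)·s²/n with f = n/N = 112/1869 = 0.05992509.
Var(ȳ) = (1 − 0.05992509)·5442/112 = 0.94007491·48.589286 = 45.677568.

45.6776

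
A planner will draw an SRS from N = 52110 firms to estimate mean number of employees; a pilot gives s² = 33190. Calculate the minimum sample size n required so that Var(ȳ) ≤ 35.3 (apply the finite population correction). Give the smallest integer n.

Without fpc, n₀ = s²/D = 33190/35.3 = 940.2266.
With fpc, (1 − n/N)·s²/n ≤ D requires n ≥ n₀/(1 + n₀/N) = 940.2266/(1 + 940.2266/52110) = 923.5627.
Rounding up, n = 924.

924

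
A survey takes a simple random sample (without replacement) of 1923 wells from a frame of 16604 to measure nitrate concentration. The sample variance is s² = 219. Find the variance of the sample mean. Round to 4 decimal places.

0.1007

Under SRS without replacement, Var(ȳ) = (1 − f)·s²/n with f = n/N = 1923/16604 = 0.11581547.
Var(ȳ) = (1 − 0.11581547)·219/1923 = 0.88418453·0.11388456 = 0.10069496.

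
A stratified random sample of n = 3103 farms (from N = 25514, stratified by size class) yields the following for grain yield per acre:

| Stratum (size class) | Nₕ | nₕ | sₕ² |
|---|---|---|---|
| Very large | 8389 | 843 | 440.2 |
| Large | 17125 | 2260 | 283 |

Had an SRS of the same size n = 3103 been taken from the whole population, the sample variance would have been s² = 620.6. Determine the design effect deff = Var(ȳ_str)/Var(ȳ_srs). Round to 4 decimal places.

Var(ȳ_str) = Σ Wₕ²(1−fₕ)sₕ²/nₕ with Wₕ = Nₕ/25514:
  Very large: (8389/25514)²·(1−843/8389)·440.2/843 = 0.05077996
  Large: (17125/25514)²·(1−2260/17125)·283/2260 = 0.048968453
  → Var(ȳ_str) = 0.099748413.
Var(ȳ_srs) = (1 − 3103/25514)·620.6/3103 = 0.1756761.
deff = 0.099748413 / 0.1756761 = 0.5678.

0.5678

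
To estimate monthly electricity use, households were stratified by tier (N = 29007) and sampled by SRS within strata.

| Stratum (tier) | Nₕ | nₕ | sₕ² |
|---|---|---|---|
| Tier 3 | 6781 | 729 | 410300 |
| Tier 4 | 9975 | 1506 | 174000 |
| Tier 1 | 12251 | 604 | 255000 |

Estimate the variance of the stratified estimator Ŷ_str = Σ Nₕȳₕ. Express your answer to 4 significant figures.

9.310 × 10^10

Var(Ŷ_str) = Σₕ Nₕ²(1 − fₕ)sₕ²/nₕ.
Tier 3: 6781²·(1 − 729/6781)·410300/729 = 2.3097589 × 10^10.
Tier 4: 9975²·(1 − 1506/9975)·174000/1506 = 9.7604381 × 10^9.
Tier 1: 12251²·(1 − 604/12251)·255000/604 = 6.024054 × 10^10.
Sum = 9.3098567 × 10^10.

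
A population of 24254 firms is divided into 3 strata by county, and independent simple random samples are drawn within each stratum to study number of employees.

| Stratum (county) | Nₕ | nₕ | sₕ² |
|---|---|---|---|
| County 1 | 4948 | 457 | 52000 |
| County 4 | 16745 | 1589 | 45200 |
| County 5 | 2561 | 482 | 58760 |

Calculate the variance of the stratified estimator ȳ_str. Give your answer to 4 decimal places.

Var(ȳ_str) = Σₕ Wₕ²(1 − fₕ)sₕ²/nₕ with Wₕ = Nₕ/N, N = 24254.
County 1: Wₕ = 0.20400759; term = 0.20400759²·(1 − 0.09236055)·52000/457 = 4.2982646.
County 4: Wₕ = 0.69040158; term = 0.69040158²·(1 − 0.09489400)·45200/1589 = 12.272062.
County 5: Wₕ = 0.10559083; term = 0.10559083²·(1 − 0.18820773)·58760/482 = 1.1033977.
Sum = 17.673724.

17.6737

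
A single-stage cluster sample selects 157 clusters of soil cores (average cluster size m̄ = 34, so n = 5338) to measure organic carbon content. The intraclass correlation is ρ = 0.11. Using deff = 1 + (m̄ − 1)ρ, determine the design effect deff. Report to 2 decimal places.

deff = 1 + (34 − 1)·0.11 = 1 + 3.63 = 4.63.

4.63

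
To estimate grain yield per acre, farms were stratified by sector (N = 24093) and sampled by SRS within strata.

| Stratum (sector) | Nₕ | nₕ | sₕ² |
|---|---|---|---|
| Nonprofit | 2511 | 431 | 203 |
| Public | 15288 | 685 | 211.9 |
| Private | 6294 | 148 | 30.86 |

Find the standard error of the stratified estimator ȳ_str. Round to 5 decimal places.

0.37028

Var(ȳ_str) = Σₕ Wₕ²(1 − fₕ)sₕ²/nₕ with Wₕ = Nₕ/N, N = 24093.
Nonprofit: Wₕ = 0.10422114; term = 0.10422114²·(1 − 0.17164476)·203/431 = 0.0042378644.
Public: Wₕ = 0.63454115; term = 0.63454115²·(1 − 0.04480638)·211.9/685 = 0.11897381.
Private: Wₕ = 0.26123770; term = 0.26123770²·(1 − 0.02351446)·30.86/148 = 0.013895422.
Sum = 0.1371071.
SE = √(0.1371071) = 0.37028.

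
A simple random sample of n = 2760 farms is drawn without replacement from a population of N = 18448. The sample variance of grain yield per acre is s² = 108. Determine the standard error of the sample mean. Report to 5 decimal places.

0.18242

Under SRS without replacement, Var(ȳ) = (1 − f)·s²/n with f = n/N = 2760/18448 = 0.14960971.
Var(ȳ) = (1 − 0.14960971)·108/2760 = 0.85039029·0.039130435 = 0.033276142.
SE(ȳ) = √(0.033276142) = 0.18242.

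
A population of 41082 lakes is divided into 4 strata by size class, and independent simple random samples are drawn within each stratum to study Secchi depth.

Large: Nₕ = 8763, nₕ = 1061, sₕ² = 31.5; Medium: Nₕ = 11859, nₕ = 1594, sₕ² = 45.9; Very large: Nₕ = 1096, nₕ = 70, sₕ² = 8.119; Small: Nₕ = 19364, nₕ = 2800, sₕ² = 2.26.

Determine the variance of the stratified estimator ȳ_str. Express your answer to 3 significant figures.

0.00349

Var(ȳ_str) = Σₕ Wₕ²(1 − fₕ)sₕ²/nₕ with Wₕ = Nₕ/N, N = 41082.
Large: Wₕ = 0.21330510; term = 0.21330510²·(1 − 0.12107726)·31.5/1061 = 0.0011872668.
Medium: Wₕ = 0.28866657; term = 0.28866657²·(1 − 0.13441268)·45.9/1594 = 0.0020769605.
Very large: Wₕ = 0.02667835; term = 0.02667835²·(1 − 0.06386861)·8.119/70 = 7.7278603 × 10^-5.
Small: Wₕ = 0.47134998; term = 0.47134998²·(1 − 0.14459822)·2.26/2800 = 1.5339371 × 10^-4.
Sum = 0.0034948996.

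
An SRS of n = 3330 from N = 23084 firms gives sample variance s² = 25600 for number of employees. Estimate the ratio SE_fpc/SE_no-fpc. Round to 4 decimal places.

0.9251

f = n/N = 3330/23084 = 0.14425576.
SE_no-fpc = √(s²/n) = 2.772668; SE_fpc = √((1−f)s²/n) = 2.5648966.
Ratio = √(1−f) = 0.92506445.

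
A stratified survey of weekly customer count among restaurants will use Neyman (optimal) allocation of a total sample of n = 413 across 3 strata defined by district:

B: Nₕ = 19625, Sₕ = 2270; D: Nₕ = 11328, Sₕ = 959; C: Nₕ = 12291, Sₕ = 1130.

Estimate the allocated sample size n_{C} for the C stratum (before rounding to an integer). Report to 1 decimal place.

82.8

Neyman allocation: nₕ = n·NₕSₕ / Σⱼ NⱼSⱼ.
Σ NⱼSⱼ = 19625·2270 + 11328·959 + 12291·1130 = 6.9301132 × 10^7.
n_{C} = 413·12291·1130 / (6.9301132 × 10^7) = 82.8.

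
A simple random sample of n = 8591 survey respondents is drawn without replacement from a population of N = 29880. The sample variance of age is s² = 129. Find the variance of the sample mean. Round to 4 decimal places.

Under SRS without replacement, Var(ȳ) = (1 − f)·s²/n with f = n/N = 8591/29880 = 0.28751673.
Var(ȳ) = (1 − 0.28751673)·129/8591 = 0.71248327·0.015015714 = 0.010698445.

0.0107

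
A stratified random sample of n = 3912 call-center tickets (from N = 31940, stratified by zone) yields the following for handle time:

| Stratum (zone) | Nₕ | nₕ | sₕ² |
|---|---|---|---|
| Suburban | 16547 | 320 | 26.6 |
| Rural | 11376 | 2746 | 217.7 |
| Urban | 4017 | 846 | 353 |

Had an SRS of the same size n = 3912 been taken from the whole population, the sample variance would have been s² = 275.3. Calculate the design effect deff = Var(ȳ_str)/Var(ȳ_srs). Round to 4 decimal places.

0.5622

Var(ȳ_str) = Σ Wₕ²(1−fₕ)sₕ²/nₕ with Wₕ = Nₕ/31940:
  Suburban: (16547/31940)²·(1−320/16547)·26.6/320 = 0.02187859
  Rural: (11376/31940)²·(1−2746/11376)·217.7/2746 = 0.007629366
  Urban: (4017/31940)²·(1−846/4017)·353/846 = 0.0052099384
  → Var(ȳ_str) = 0.034717894.
Var(ȳ_srs) = (1 − 3912/31940)·275.3/3912 = 0.061753924.
deff = 0.034717894 / 0.061753924 = 0.5622.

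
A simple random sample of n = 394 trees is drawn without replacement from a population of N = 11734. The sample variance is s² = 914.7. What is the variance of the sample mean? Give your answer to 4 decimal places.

Under SRS without replacement, Var(ȳ) = (1 − f)·s²/n with f = n/N = 394/11734 = 0.03357764.
Var(ȳ) = (1 − 0.03357764)·914.7/394 = 0.96642236·2.3215736 = 2.2436206.

2.2436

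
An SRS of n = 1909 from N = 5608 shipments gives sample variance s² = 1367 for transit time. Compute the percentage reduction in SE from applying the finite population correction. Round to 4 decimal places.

f = n/N = 1909/5608 = 0.34040656.
SE_no-fpc = √(s²/n) = 0.84621612; SE_fpc = √((1−f)s²/n) = 0.68725745.
Ratio = √(1−f) = 0.81215358. Reduction = 100·(1 − 0.81215358) = 18.7846%.

18.7846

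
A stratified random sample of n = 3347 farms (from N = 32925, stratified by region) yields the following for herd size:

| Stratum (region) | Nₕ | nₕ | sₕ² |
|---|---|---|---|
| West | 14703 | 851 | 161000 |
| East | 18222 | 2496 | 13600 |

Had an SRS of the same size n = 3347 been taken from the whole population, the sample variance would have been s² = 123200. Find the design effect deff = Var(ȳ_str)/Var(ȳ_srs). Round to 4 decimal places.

Var(ȳ_str) = Σ Wₕ²(1−fₕ)sₕ²/nₕ with Wₕ = Nₕ/32925:
  West: (14703/32925)²·(1−851/14703)·161000/851 = 35.543745
  East: (18222/32925)²·(1−2496/18222)·13600/2496 = 1.4403136
  → Var(ȳ_str) = 36.984059.
Var(ȳ_srs) = (1 − 3347/32925)·123200/3347 = 33.067245.
deff = 36.984059 / 33.067245 = 1.1184.

1.1184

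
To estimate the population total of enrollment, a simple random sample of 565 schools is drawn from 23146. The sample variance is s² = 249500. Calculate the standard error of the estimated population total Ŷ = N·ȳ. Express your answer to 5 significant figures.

480420

Var(Ŷ) = N²·Var(ȳ) = N²·(1 − n/N)·s²/n.
f = 565/23146 = 0.02441027; Var(ȳ) = 0.97558973·249500/565 = 430.81352.
Var(Ŷ) = 23146² · 430.81352 = 2.3080288 × 10^11.
SE(Ŷ) = √(2.3080288 × 10^11) = 480420.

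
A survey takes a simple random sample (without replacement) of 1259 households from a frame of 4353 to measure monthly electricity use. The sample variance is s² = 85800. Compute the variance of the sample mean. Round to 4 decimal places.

48.4388

Under SRS without replacement, Var(ȳ) = (1 − f)·s²/n with f = n/N = 1259/4353 = 0.28922582.
Var(ȳ) = (1 − 0.28922582)·85800/1259 = 0.71077418·68.149325 = 48.43878.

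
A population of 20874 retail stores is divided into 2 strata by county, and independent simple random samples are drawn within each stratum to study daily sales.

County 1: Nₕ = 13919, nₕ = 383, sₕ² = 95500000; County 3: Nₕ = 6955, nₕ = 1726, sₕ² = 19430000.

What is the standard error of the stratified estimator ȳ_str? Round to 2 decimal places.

329.78

Var(ȳ_str) = Σₕ Wₕ²(1 − fₕ)sₕ²/nₕ with Wₕ = Nₕ/N, N = 20874.
County 1: Wₕ = 0.66681039; term = 0.66681039²·(1 − 0.02751634)·95500000/383 = 107818.09.
County 3: Wₕ = 0.33318961; term = 0.33318961²·(1 − 0.24816679)·19430000/1726 = 939.58576.
Sum = 108757.68.
SE = √(108757.68) = 329.78.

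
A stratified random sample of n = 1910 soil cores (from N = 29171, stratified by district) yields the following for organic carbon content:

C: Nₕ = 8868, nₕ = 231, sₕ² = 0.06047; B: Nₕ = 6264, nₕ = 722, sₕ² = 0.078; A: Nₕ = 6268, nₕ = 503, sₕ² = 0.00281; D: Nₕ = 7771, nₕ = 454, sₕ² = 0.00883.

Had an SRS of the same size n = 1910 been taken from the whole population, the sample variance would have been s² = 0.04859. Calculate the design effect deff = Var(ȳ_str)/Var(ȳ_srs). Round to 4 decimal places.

Var(ȳ_str) = Σ Wₕ²(1−fₕ)sₕ²/nₕ with Wₕ = Nₕ/29171:
  C: (8868/29171)²·(1−231/8868)·0.06047/231 = 2.3562098 × 10^-5
  B: (6264/29171)²·(1−722/6264)·0.078/722 = 4.4073043 × 10^-6
  A: (6268/29171)²·(1−503/6268)·0.00281/503 = 2.3722694 × 10^-7
  D: (7771/29171)²·(1−454/7771)·0.00883/454 = 1.2996074 × 10^-6
  → Var(ȳ_str) = 2.9506237 × 10^-5.
Var(ȳ_srs) = (1 − 1910/29171)·0.04859/1910 = 2.3774095 × 10^-5.
deff = (2.9506237 × 10^-5) / (2.3774095 × 10^-5) = 1.2411.

1.2411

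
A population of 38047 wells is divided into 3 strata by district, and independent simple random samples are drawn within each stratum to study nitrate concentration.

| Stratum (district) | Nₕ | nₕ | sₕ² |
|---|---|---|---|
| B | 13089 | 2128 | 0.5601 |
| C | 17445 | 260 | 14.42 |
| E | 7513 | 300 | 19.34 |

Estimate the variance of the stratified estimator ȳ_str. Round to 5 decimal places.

0.01393

Var(ȳ_str) = Σₕ Wₕ²(1 − fₕ)sₕ²/nₕ with Wₕ = Nₕ/N, N = 38047.
B: Wₕ = 0.34402187; term = 0.34402187²·(1 − 0.16257927)·0.5601/2128 = 2.6086136 × 10^-5.
C: Wₕ = 0.45851184; term = 0.45851184²·(1 − 0.01490398)·14.42/260 = 0.011486073.
E: Wₕ = 0.19746629; term = 0.19746629²·(1 − 0.03993079)·19.34/300 = 0.0024133688.
Sum = 0.013925528.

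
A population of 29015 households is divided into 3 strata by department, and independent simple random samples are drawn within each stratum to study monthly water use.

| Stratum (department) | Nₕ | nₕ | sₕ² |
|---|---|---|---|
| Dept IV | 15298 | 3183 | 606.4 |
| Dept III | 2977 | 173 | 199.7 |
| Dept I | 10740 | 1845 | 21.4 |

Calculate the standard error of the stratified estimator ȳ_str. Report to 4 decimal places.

Var(ȳ_str) = Σₕ Wₕ²(1 − fₕ)sₕ²/nₕ with Wₕ = Nₕ/N, N = 29015.
Dept IV: Wₕ = 0.52724453; term = 0.52724453²·(1 − 0.20806641)·606.4/3183 = 0.041940681.
Dept III: Wₕ = 0.10260210; term = 0.10260210²·(1 − 0.05811219)·199.7/173 = 0.011445734.
Dept I: Wₕ = 0.37015337; term = 0.37015337²·(1 − 0.17178771)·21.4/1845 = 0.0013162018.
Sum = 0.054702617.
SE = √(0.054702617) = 0.2339.

0.2339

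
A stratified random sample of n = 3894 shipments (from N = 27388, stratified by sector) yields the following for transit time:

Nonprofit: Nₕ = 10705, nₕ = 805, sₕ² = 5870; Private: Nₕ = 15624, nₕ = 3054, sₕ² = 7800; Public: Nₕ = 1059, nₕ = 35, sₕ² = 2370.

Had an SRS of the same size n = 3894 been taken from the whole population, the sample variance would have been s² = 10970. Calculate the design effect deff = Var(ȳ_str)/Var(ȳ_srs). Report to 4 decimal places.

0.7435

Var(ȳ_str) = Σ Wₕ²(1−fₕ)sₕ²/nₕ with Wₕ = Nₕ/27388:
  Nonprofit: (10705/27388)²·(1−805/10705)·5870/805 = 1.030252
  Private: (15624/27388)²·(1−3054/15624)·7800/3054 = 0.66870172
  Public: (1059/27388)²·(1−35/1059)·2370/35 = 0.097893889
  → Var(ȳ_str) = 1.7968476.
Var(ȳ_srs) = (1 − 3894/27388)·10970/3894 = 2.4166142.
deff = 1.7968476 / 2.4166142 = 0.7435.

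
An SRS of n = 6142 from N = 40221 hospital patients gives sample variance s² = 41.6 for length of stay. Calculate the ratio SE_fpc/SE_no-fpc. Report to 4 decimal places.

f = n/N = 6142/40221 = 0.15270630.
SE_no-fpc = √(s²/n) = 0.08229847; SE_fpc = √((1−f)s²/n) = 0.075754554.
Ratio = √(1−f) = 0.92048558.

0.9205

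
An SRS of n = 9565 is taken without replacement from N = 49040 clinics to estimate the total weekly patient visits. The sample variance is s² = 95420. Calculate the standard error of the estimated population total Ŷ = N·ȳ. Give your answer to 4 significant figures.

Var(Ŷ) = N²·Var(ȳ) = N²·(1 − n/N)·s²/n.
f = 9565/49040 = 0.19504486; Var(ȳ) = 0.80495514·95420/9565 = 8.0301954.
Var(Ŷ) = 49040² · 8.0301954 = 1.931199 × 10^10.
SE(Ŷ) = √(1.931199 × 10^10) = 139000.

139000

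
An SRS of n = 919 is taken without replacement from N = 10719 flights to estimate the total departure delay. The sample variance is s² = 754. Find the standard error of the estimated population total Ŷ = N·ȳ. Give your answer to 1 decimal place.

9283.6

Var(Ŷ) = N²·Var(ȳ) = N²·(1 − n/N)·s²/n.
f = 919/10719 = 0.08573561; Var(ȳ) = 0.91426439·754/919 = 0.75011464.
Var(Ŷ) = 10719² · 0.75011464 = 8.6185893 × 10^7.
SE(Ŷ) = √(8.6185893 × 10^7) = 9283.6.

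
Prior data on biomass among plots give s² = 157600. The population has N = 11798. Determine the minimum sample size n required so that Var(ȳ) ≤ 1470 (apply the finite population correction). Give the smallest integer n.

Without fpc, n₀ = s²/D = 157600/1470 = 107.2109.
With fpc, (1 − n/N)·s²/n ≤ D requires n ≥ n₀/(1 + n₀/N) = 107.2109/(1 + 107.2109/11798) = 106.2454.
Rounding up, n = 107.

107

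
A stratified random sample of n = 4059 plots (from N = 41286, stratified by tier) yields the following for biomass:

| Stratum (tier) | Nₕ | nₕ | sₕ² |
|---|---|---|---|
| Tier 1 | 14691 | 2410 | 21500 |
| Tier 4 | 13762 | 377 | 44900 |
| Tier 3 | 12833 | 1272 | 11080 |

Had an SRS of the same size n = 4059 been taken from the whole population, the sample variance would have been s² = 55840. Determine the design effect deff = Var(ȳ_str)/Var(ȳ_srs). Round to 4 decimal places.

1.1748

Var(ȳ_str) = Σ Wₕ²(1−fₕ)sₕ²/nₕ with Wₕ = Nₕ/41286:
  Tier 1: (14691/41286)²·(1−2410/14691)·21500/2410 = 0.94428022
  Tier 4: (13762/41286)²·(1−377/13762)·44900/377 = 12.870615
  Tier 3: (12833/41286)²·(1−1272/12833)·11080/1272 = 0.75817704
  → Var(ȳ_str) = 14.573072.
Var(ȳ_srs) = (1 − 4059/41286)·55840/4059 = 12.404566.
deff = 14.573072 / 12.404566 = 1.1748.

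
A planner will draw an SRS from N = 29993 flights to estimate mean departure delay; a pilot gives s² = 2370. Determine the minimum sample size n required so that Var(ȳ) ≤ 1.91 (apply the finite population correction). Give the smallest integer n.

1192

Without fpc, n₀ = s²/D = 2370/1.91 = 1240.8377.
With fpc, (1 − n/N)·s²/n ≤ D requires n ≥ n₀/(1 + n₀/N) = 1240.8377/(1 + 1240.8377/29993) = 1191.5425.
Rounding up, n = 1192.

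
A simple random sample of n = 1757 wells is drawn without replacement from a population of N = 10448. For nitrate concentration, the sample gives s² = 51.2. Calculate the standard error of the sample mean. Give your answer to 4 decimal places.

0.1557

Under SRS without replacement, Var(ȳ) = (1 − f)·s²/n with f = n/N = 1757/10448 = 0.16816616.
Var(ȳ) = (1 − 0.16816616)·51.2/1757 = 0.83183384·0.029140581 = 0.024240121.
SE(ȳ) = √(0.024240121) = 0.1557.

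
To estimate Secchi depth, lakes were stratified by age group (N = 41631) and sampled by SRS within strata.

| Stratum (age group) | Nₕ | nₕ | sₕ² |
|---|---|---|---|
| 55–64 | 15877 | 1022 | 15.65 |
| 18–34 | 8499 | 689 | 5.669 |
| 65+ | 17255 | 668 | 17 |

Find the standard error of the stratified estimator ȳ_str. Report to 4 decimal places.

Var(ȳ_str) = Σₕ Wₕ²(1 − fₕ)sₕ²/nₕ with Wₕ = Nₕ/N, N = 41631.
55–64: Wₕ = 0.38137446; term = 0.38137446²·(1 − 0.06436984)·15.65/1022 = 0.0020838711.
18–34: Wₕ = 0.20415075; term = 0.20415075²·(1 − 0.08106836)·5.669/689 = 3.1511742 × 10^-4.
65+: Wₕ = 0.41447479; term = 0.41447479²·(1 − 0.03871342)·17/668 = 0.0042026341.
Sum = 0.0066016226.
SE = √(0.0066016226) = 0.0813.

0.0813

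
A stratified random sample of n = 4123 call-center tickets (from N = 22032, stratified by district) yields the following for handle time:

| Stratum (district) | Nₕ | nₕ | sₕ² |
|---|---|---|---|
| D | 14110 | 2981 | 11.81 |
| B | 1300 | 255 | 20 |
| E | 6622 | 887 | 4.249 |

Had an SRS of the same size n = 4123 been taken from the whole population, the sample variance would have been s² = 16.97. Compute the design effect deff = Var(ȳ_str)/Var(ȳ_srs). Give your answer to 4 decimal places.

Var(ȳ_str) = Σ Wₕ²(1−fₕ)sₕ²/nₕ with Wₕ = Nₕ/22032:
  D: (14110/22032)²·(1−2981/14110)·11.81/2981 = 0.0012816317
  B: (1300/22032)²·(1−255/1300)·20/255 = 2.1950358 × 10^-4
  E: (6622/22032)²·(1−887/6622)·4.249/887 = 3.7478126 × 10^-4
  → Var(ȳ_str) = 0.0018759165.
Var(ȳ_srs) = (1 − 4123/22032)·16.97/4123 = 0.0033456917.
deff = 0.0018759165 / 0.0033456917 = 0.5607.

0.5607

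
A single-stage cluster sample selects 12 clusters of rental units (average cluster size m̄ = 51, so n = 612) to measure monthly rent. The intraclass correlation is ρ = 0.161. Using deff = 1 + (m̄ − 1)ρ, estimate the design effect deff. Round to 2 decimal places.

9.05

deff = 1 + (51 − 1)·0.161 = 1 + 8.05 = 9.05.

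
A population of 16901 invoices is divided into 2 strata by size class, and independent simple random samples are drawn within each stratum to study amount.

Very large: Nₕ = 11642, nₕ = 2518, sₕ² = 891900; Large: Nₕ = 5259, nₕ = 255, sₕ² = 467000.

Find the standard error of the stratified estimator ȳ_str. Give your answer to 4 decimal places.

Var(ȳ_str) = Σₕ Wₕ²(1 − fₕ)sₕ²/nₕ with Wₕ = Nₕ/N, N = 16901.
Very large: Wₕ = 0.68883498; term = 0.68883498²·(1 − 0.21628586)·891900/2518 = 131.71902.
Large: Wₕ = 0.31116502; term = 0.31116502²·(1 − 0.04848831)·467000/255 = 168.72225.
Sum = 300.44127.
SE = √(300.44127) = 17.3332.

17.3332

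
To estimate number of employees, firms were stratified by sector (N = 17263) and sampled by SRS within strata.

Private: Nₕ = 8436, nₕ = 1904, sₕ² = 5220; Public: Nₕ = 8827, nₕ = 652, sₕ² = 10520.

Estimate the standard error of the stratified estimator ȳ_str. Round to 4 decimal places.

2.1009

Var(ȳ_str) = Σₕ Wₕ²(1 − fₕ)sₕ²/nₕ with Wₕ = Nₕ/N, N = 17263.
Private: Wₕ = 0.48867520; term = 0.48867520²·(1 − 0.22569938)·5220/1904 = 0.50693674.
Public: Wₕ = 0.51132480; term = 0.51132480²·(1 − 0.07386428)·10520/652 = 3.9069377.
Sum = 4.4138744.
SE = √(4.4138744) = 2.1009.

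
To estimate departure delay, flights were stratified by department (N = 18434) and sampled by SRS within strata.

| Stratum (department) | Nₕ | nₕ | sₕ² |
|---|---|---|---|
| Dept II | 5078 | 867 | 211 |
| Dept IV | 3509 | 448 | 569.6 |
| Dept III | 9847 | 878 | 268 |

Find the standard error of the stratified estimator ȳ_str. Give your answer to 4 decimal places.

Var(ȳ_str) = Σₕ Wₕ²(1 − fₕ)sₕ²/nₕ with Wₕ = Nₕ/N, N = 18434.
Dept II: Wₕ = 0.27546924; term = 0.27546924²·(1 − 0.17073651)·211/867 = 0.015314476.
Dept IV: Wₕ = 0.19035478; term = 0.19035478²·(1 − 0.12767170)·569.6/448 = 0.040188287.
Dept III: Wₕ = 0.53417598; term = 0.53417598²·(1 − 0.08916421)·268/878 = 0.079332122.
Sum = 0.13483489.
SE = √(0.13483489) = 0.3672.

0.3672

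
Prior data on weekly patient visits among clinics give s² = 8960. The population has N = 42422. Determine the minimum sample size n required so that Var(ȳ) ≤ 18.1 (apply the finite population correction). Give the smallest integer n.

Without fpc, n₀ = s²/D = 8960/18.1 = 495.0276.
With fpc, (1 − n/N)·s²/n ≤ D requires n ≥ n₀/(1 + n₀/N) = 495.0276/(1 + 495.0276/42422) = 489.3177.
Rounding up, n = 490.

490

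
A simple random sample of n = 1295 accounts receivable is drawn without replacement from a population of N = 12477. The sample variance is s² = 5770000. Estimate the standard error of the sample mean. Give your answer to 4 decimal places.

63.1914

Under SRS without replacement, Var(ȳ) = (1 − f)·s²/n with f = n/N = 1295/12477 = 0.10379098.
Var(ȳ) = (1 − 0.10379098)·5770000/1295 = 0.89620902·4455.5985 = 3993.1475.
SE(ȳ) = √(3993.1475) = 63.1914.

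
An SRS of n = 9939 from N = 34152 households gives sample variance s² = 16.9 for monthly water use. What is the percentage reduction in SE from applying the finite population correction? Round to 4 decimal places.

f = n/N = 9939/34152 = 0.29102249.
SE_no-fpc = √(s²/n) = 0.04123557; SE_fpc = √((1−f)s²/n) = 0.034720681.
Ratio = √(1−f) = 0.84200802. Reduction = 100·(1 − 0.84200802) = 15.7992%.

15.7992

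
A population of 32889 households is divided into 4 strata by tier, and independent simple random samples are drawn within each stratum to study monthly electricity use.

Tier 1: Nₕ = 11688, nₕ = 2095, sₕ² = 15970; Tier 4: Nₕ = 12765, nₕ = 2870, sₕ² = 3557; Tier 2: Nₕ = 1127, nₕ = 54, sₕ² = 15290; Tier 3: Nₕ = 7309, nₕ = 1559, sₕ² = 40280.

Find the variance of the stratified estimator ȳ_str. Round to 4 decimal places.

2.2553

Var(ȳ_str) = Σₕ Wₕ²(1 − fₕ)sₕ²/nₕ with Wₕ = Nₕ/N, N = 32889.
Tier 1: Wₕ = 0.35537718; term = 0.35537718²·(1 − 0.17924367)·15970/2095 = 0.79015847.
Tier 4: Wₕ = 0.38812369; term = 0.38812369²·(1 − 0.22483353)·3557/2870 = 0.1447229.
Tier 2: Wₕ = 0.03426678; term = 0.03426678²·(1 − 0.04791482)·15290/54 = 0.31654541.
Tier 3: Wₕ = 0.22223236; term = 0.22223236²·(1 − 0.21329867)·40280/1559 = 1.0038477.
Sum = 2.2552745.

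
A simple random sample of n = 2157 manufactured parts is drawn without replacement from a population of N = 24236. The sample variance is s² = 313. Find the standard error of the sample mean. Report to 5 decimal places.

Under SRS without replacement, Var(ȳ) = (1 − f)·s²/n with f = n/N = 2157/24236 = 0.08899983.
Var(ȳ) = (1 − 0.08899983)·313/2157 = 0.91100017·0.14510895 = 0.13219428.
SE(ȳ) = √(0.13219428) = 0.36359.

0.36359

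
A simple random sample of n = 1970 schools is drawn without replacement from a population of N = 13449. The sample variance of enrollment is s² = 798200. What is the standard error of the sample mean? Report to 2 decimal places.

Under SRS without replacement, Var(ȳ) = (1 − f)·s²/n with f = n/N = 1970/13449 = 0.14647929.
Var(ȳ) = (1 − 0.14647929)·798200/1970 = 0.85352071·405.17766 = 345.82753.
SE(ȳ) = √(345.82753) = 18.60.

18.60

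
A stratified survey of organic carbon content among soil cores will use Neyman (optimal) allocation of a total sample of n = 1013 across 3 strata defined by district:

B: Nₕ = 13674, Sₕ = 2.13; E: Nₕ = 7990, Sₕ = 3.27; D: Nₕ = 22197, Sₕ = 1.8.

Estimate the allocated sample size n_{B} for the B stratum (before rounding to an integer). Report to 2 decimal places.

Neyman allocation: nₕ = n·NₕSₕ / Σⱼ NⱼSⱼ.
Σ NⱼSⱼ = 13674·2.13 + 7990·3.27 + 22197·1.8 = 95207.52.
n_{B} = 1013·13674·2.13 / 95207.52 = 309.89.

309.89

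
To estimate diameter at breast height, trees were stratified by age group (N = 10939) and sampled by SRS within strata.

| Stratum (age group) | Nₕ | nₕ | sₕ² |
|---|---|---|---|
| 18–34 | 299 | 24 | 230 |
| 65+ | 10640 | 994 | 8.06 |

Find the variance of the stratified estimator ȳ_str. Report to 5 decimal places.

Var(ȳ_str) = Σₕ Wₕ²(1 − fₕ)sₕ²/nₕ with Wₕ = Nₕ/N, N = 10939.
18–34: Wₕ = 0.02733339; term = 0.02733339²·(1 − 0.08026756)·230/24 = 0.0065851433.
65+: Wₕ = 0.97266661; term = 0.97266661²·(1 − 0.09342105)·8.06/994 = 0.0069547624.
Sum = 0.013539906.

0.01354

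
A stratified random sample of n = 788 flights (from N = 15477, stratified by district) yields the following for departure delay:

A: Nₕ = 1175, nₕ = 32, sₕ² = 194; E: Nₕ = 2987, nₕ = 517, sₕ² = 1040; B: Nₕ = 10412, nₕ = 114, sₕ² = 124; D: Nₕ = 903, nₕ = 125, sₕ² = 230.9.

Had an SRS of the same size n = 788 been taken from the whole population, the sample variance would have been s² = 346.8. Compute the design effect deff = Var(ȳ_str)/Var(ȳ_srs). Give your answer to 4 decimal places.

1.4083

Var(ȳ_str) = Σ Wₕ²(1−fₕ)sₕ²/nₕ with Wₕ = Nₕ/15477:
  A: (1175/15477)²·(1−32/1175)·194/32 = 0.03399087
  E: (2987/15477)²·(1−517/2987)·1040/517 = 0.061958573
  B: (10412/15477)²·(1−114/10412)·124/114 = 0.4868894
  D: (903/15477)²·(1−125/903)·230.9/125 = 0.0054176096
  → Var(ȳ_str) = 0.58825645.
Var(ȳ_srs) = (1 − 788/15477)·346.8/788 = 0.41769408.
deff = 0.58825645 / 0.41769408 = 1.4083.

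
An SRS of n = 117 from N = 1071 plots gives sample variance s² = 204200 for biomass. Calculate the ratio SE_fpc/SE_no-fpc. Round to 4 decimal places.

0.9438

f = n/N = 117/1071 = 0.10924370.
SE_no-fpc = √(s²/n) = 41.776778; SE_fpc = √((1−f)s²/n) = 39.428875.
Ratio = √(1−f) = 0.94379887.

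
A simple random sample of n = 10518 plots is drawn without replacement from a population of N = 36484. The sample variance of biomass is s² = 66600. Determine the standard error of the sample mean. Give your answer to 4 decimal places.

2.1229

Under SRS without replacement, Var(ȳ) = (1 − f)·s²/n with f = n/N = 10518/36484 = 0.28829076.
Var(ȳ) = (1 − 0.28829076)·66600/10518 = 0.71170924·6.3320023 = 4.5065445.
SE(ȳ) = √(4.5065445) = 2.1229.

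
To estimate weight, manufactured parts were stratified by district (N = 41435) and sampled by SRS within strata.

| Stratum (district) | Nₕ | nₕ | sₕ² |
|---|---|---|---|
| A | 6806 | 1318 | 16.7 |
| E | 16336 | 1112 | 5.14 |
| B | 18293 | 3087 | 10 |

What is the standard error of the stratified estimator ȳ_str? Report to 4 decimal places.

Var(ȳ_str) = Σₕ Wₕ²(1 − fₕ)sₕ²/nₕ with Wₕ = Nₕ/N, N = 41435.
A: Wₕ = 0.16425727; term = 0.16425727²·(1 − 0.19365266)·16.7/1318 = 2.7565916 × 10^-4.
E: Wₕ = 0.39425606; term = 0.39425606²·(1 − 0.06807052)·5.14/1112 = 6.6957333 × 10^-4.
B: Wₕ = 0.44148667; term = 0.44148667²·(1 − 0.16875307)·10/3087 = 5.2484203 × 10^-4.
Sum = 0.0014700745.
SE = √(0.0014700745) = 0.0383.

0.0383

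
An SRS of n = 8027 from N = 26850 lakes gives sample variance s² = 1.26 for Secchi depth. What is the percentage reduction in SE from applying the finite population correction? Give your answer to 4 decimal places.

16.2717

f = n/N = 8027/26850 = 0.29895717.
SE_no-fpc = √(s²/n) = 0.012528776; SE_fpc = √((1−f)s²/n) = 0.010490131.
Ratio = √(1−f) = 0.83728301. Reduction = 100·(1 − 0.83728301) = 16.2717%.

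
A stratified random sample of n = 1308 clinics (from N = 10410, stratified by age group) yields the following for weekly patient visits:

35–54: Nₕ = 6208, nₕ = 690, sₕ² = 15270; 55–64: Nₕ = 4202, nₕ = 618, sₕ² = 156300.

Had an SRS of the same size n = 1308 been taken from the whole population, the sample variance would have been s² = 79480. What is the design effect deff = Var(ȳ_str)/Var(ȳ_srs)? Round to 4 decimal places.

Var(ȳ_str) = Σ Wₕ²(1−fₕ)sₕ²/nₕ with Wₕ = Nₕ/10410:
  35–54: (6208/10410)²·(1−690/6208)·15270/690 = 6.9955504
  55–64: (4202/10410)²·(1−618/4202)·156300/618 = 35.147391
  → Var(ȳ_str) = 42.142941.
Var(ȳ_srs) = (1 − 1308/10410)·79480/1308 = 53.12956.
deff = 42.142941 / 53.12956 = 0.7932.

0.7932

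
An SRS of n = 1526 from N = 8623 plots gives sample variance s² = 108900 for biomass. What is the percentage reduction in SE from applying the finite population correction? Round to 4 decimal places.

f = n/N = 1526/8623 = 0.17696857.
SE_no-fpc = √(s²/n) = 8.4476648; SE_fpc = √((1−f)s²/n) = 7.6638127.
Ratio = √(1−f) = 0.90721080. Reduction = 100·(1 − 0.90721080) = 9.2789%.

9.2789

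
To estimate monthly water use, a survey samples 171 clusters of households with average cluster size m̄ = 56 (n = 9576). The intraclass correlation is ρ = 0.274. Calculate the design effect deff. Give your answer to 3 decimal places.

16.070

deff = 1 + (56 − 1)·0.274 = 1 + 15.07 = 16.07.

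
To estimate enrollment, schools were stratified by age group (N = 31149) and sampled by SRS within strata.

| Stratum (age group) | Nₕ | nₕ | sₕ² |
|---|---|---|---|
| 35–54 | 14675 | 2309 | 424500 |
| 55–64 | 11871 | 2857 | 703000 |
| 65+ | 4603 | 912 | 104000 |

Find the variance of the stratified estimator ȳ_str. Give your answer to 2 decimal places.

63.52

Var(ȳ_str) = Σₕ Wₕ²(1 − fₕ)sₕ²/nₕ with Wₕ = Nₕ/N, N = 31149.
35–54: Wₕ = 0.47112267; term = 0.47112267²·(1 − 0.15734242)·424500/2309 = 34.385306.
55–64: Wₕ = 0.38110373; term = 0.38110373²·(1 − 0.24067054)·703000/2857 = 27.136993.
65+: Wₕ = 0.14777360; term = 0.14777360²·(1 − 0.19813165)·104000/912 = 1.9968034.
Sum = 63.519102.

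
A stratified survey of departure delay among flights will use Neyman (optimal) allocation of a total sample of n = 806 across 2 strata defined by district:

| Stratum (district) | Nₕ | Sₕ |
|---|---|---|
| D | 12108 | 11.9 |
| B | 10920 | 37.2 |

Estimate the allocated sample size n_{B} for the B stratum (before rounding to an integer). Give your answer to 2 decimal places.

Neyman allocation: nₕ = n·NₕSₕ / Σⱼ NⱼSⱼ.
Σ NⱼSⱼ = 12108·11.9 + 10920·37.2 = 550309.2.
n_{B} = 806·10920·37.2 / 550309.2 = 594.97.

594.97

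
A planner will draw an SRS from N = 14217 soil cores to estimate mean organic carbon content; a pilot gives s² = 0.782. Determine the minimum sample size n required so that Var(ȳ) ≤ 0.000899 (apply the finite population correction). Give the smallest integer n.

820

Without fpc, n₀ = s²/D = 0.782/0.000899 = 869.8554.
With fpc, (1 − n/N)·s²/n ≤ D requires n ≥ n₀/(1 + n₀/N) = 869.8554/(1 + 869.8554/14217) = 819.7026.
Rounding up, n = 820.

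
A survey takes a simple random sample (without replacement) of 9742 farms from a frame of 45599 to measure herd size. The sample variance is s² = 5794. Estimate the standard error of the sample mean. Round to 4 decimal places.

Under SRS without replacement, Var(ȳ) = (1 − f)·s²/n with f = n/N = 9742/45599 = 0.21364504.
Var(ȳ) = (1 − 0.21364504)·5794/9742 = 0.78635496·0.59474441 = 0.46768022.
SE(ȳ) = √(0.46768022) = 0.6839.

0.6839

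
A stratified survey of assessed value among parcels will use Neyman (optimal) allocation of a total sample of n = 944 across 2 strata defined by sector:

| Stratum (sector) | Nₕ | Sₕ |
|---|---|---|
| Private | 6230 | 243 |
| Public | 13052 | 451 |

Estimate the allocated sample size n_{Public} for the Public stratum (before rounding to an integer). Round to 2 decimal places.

750.89

Neyman allocation: nₕ = n·NₕSₕ / Σⱼ NⱼSⱼ.
Σ NⱼSⱼ = 6230·243 + 13052·451 = 7.400342 × 10^6.
n_{Public} = 944·13052·451 / (7.400342 × 10^6) = 750.89.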